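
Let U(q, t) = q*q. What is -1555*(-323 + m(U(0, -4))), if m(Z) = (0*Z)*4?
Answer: 502265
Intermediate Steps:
U(q, t) = q²
m(Z) = 0 (m(Z) = 0*4 = 0)
-1555*(-323 + m(U(0, -4))) = -1555*(-323 + 0) = -1555*(-323) = 502265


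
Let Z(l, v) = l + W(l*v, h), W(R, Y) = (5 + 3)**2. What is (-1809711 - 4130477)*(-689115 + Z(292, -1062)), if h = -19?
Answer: 4091357946692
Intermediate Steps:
W(R, Y) = 64 (W(R, Y) = 8**2 = 64)
Z(l, v) = 64 + l (Z(l, v) = l + 64 = 64 + l)
(-1809711 - 4130477)*(-689115 + Z(292, -1062)) = (-1809711 - 4130477)*(-689115 + (64 + 292)) = -5940188*(-689115 + 356) = -5940188*(-688759) = 4091357946692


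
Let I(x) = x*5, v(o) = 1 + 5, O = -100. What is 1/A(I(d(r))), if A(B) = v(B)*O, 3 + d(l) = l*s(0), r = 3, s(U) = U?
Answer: -1/600 ≈ -0.0016667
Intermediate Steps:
v(o) = 6
d(l) = -3 (d(l) = -3 + l*0 = -3 + 0 = -3)
I(x) = 5*x
A(B) = -600 (A(B) = 6*(-100) = -600)
1/A(I(d(r))) = 1/(-600) = -1/600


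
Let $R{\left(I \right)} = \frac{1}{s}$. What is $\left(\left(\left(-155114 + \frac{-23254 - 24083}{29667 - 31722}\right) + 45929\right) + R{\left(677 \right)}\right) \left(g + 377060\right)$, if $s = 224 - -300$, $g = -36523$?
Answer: $- \frac{13343123359985203}{358940} \approx -3.7174 \cdot 10^{10}$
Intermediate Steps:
$s = 524$ ($s = 224 + 300 = 524$)
$R{\left(I \right)} = \frac{1}{524}$
$\left(\left(\left(-155114 + \frac{-23254 - 24083}{29667 - 31722}\right) + 45929\right) + R{\left(677 \right)}\right) \left(g + 377060\right) = \left(\left(\left(-155114 + \frac{-23254 - 24083}{29667 - 31722}\right) + 45929\right) + \frac{1}{524}\right) \left(-36523 + 377060\right) = \left(\left(\left(-155114 - \frac{47337}{-2055}\right) + 45929\right) + \frac{1}{524}\right) 340537 = \left(\left(\left(-155114 - - \frac{15779}{685}\right) + 45929\right) + \frac{1}{524}\right) 340537 = \left(\left(\left(-155114 + \frac{15779}{685}\right) + 45929\right) + \frac{1}{524}\right) 340537 = \left(\left(- \frac{106237311}{685} + 45929\right) + \frac{1}{524}\right) 340537 = \left(- \frac{74775946}{685} + \frac{1}{524}\right) 340537 = \left(- \frac{39182595019}{358940}\right) 340537 = - \frac{13343123359985203}{358940}$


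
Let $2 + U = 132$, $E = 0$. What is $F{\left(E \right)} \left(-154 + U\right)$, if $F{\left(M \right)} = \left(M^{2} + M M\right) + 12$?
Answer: $-288$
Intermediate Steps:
$U = 130$ ($U = -2 + 132 = 130$)
$F{\left(M \right)} = 12 + 2 M^{2}$ ($F{\left(M \right)} = \left(M^{2} + M^{2}\right) + 12 = 2 M^{2} + 12 = 12 + 2 M^{2}$)
$F{\left(E \right)} \left(-154 + U\right) = \left(12 + 2 \cdot 0^{2}\right) \left(-154 + 130\right) = \left(12 + 2 \cdot 0\right) \left(-24\right) = \left(12 + 0\right) \left(-24\right) = 12 \left(-24\right) = -288$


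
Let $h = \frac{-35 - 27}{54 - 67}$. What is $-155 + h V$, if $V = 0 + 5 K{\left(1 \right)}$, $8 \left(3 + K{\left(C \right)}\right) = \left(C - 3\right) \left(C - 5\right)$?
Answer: $- \frac{2635}{13} \approx -202.69$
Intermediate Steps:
$K{\left(C \right)} = -3 + \frac{\left(-5 + C\right) \left(-3 + C\right)}{8}$ ($K{\left(C \right)} = -3 + \frac{\left(C - 3\right) \left(C - 5\right)}{8} = -3 + \frac{\left(-3 + C\right) \left(-5 + C\right)}{8} = -3 + \frac{\left(-5 + C\right) \left(-3 + C\right)}{8}$)
$V = -10$ ($V = 0 + 5 \left(- \frac{9}{8} - 1 + \frac{1^{2}}{8}\right) = 0 + 5 \left(- \frac{9}{8} - 1 + \frac{1}{8} \cdot 1\right) = 0 + 5 \left(- \frac{9}{8} - 1 + \frac{1}{8}\right) = 0 + 5 \left(-2\right) = 0 - 10 = -10$)
$h = \frac{62}{13}$ ($h = - \frac{62}{-13} = \left(-62\right) \left(- \frac{1}{13}\right) = \frac{62}{13} \approx 4.7692$)
$-155 + h V = -155 + \frac{62}{13} \left(-10\right) = -155 - \frac{620}{13} = - \frac{2635}{13}$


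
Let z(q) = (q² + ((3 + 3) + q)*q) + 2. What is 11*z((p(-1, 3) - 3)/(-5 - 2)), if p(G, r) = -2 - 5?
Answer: 7898/49 ≈ 161.18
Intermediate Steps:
p(G, r) = -7
z(q) = 2 + q² + q*(6 + q) (z(q) = (q² + (6 + q)*q) + 2 = (q² + q*(6 + q)) + 2 = 2 + q² + q*(6 + q))
11*z((p(-1, 3) - 3)/(-5 - 2)) = 11*(2 + 2*((-7 - 3)/(-5 - 2))² + 6*((-7 - 3)/(-5 - 2))) = 11*(2 + 2*(-10/(-7))² + 6*(-10/(-7))) = 11*(2 + 2*(-10*(-⅐))² + 6*(-10*(-⅐))) = 11*(2 + 2*(10/7)² + 6*(10/7)) = 11*(2 + 2*(100/49) + 60/7) = 11*(2 + 200/49 + 60/7) = 11*(718/49) = 7898/49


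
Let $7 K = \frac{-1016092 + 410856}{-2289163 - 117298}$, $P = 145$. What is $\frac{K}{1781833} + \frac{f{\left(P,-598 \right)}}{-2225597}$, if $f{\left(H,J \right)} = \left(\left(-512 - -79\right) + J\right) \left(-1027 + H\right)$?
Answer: $- \frac{27294245570645786230}{66802142711100046327} \approx -0.40858$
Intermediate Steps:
$K = \frac{605236}{16845227}$ ($K = \frac{\left(-1016092 + 410856\right) \frac{1}{-2289163 - 117298}}{7} = \frac{\left(-605236\right) \frac{1}{-2406461}}{7} = \frac{\left(-605236\right) \left(- \frac{1}{2406461}\right)}{7} = \frac{1}{7} \cdot \frac{605236}{2406461} = \frac{605236}{16845227} \approx 0.035929$)
$f{\left(H,J \right)} = \left(-1027 + H\right) \left(-433 + J\right)$ ($f{\left(H,J \right)} = \left(\left(-512 + 79\right) + J\right) \left(-1027 + H\right) = \left(-433 + J\right) \left(-1027 + H\right) = \left(-1027 + H\right) \left(-433 + J\right)$)
$\frac{K}{1781833} + \frac{f{\left(P,-598 \right)}}{-2225597} = \frac{605236}{16845227 \cdot 1781833} + \frac{444691 - -614146 - 62785 + 145 \left(-598\right)}{-2225597} = \frac{605236}{16845227} \cdot \frac{1}{1781833} + \left(444691 + 614146 - 62785 - 86710\right) \left(- \frac{1}{2225597}\right) = \frac{605236}{30015381361091} + 909342 \left(- \frac{1}{2225597}\right) = \frac{605236}{30015381361091} - \frac{909342}{2225597} = - \frac{27294245570645786230}{66802142711100046327}$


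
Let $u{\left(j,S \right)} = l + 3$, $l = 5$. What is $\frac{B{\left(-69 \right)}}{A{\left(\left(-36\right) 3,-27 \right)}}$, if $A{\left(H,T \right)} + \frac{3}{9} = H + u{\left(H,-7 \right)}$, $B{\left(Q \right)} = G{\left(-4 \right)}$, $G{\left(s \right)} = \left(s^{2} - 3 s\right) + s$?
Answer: $- \frac{72}{301} \approx -0.2392$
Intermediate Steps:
$u{\left(j,S \right)} = 8$ ($u{\left(j,S \right)} = 5 + 3 = 8$)
$G{\left(s \right)} = s^{2} - 2 s$
$B{\left(Q \right)} = 24$ ($B{\left(Q \right)} = - 4 \left(-2 - 4\right) = \left(-4\right) \left(-6\right) = 24$)
$A{\left(H,T \right)} = \frac{23}{3} + H$ ($A{\left(H,T \right)} = - \frac{1}{3} + \left(H + 8\right) = - \frac{1}{3} + \left(8 + H\right) = \frac{23}{3} + H$)
$\frac{B{\left(-69 \right)}}{A{\left(\left(-36\right) 3,-27 \right)}} = \frac{24}{\frac{23}{3} - 108} = \frac{24}{- \frac{301}{3}} = 24 \left(- \frac{3}{301}\right) = - \frac{72}{301}$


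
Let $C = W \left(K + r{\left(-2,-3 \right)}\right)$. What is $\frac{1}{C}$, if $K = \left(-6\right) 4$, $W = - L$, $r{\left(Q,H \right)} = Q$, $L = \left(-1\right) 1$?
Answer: $- \frac{1}{26} \approx -0.038462$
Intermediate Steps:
$L = -1$
$W = 1$ ($W = \left(-1\right) \left(-1\right) = 1$)
$K = -24$
$C = -26$ ($C = 1 \left(-24 - 2\right) = 1 \left(-26\right) = -26$)
$\frac{1}{C} = \frac{1}{-26} = - \frac{1}{26}$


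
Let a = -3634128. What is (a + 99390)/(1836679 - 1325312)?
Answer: -3534738/511367 ≈ -6.9123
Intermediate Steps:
(a + 99390)/(1836679 - 1325312) = (-3634128 + 99390)/(1836679 - 1325312) = -3534738/511367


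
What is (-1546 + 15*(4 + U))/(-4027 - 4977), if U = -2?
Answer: 379/2251 ≈ 0.16837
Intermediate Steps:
(-1546 + 15*(4 + U))/(-4027 - 4977) = (-1546 + 15*(4 - 2))/(-4027 - 4977) = (-1546 + 15*2)/(-9004) = (-1546 + 30)*(-1/9004) = -1516*(-1/9004) = 379/2251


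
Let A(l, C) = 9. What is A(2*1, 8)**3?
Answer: 729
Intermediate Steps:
A(2*1, 8)**3 = 9**3 = 729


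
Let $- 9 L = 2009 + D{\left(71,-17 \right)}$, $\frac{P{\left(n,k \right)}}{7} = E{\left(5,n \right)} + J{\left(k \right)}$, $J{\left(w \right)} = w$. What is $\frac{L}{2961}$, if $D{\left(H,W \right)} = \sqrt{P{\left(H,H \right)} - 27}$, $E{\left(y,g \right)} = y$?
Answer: $- \frac{287}{3807} - \frac{\sqrt{505}}{26649} \approx -0.076231$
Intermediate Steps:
$P{\left(n,k \right)} = 35 + 7 k$ ($P{\left(n,k \right)} = 7 \left(5 + k\right) = 35 + 7 k$)
$D{\left(H,W \right)} = \sqrt{8 + 7 H}$ ($D{\left(H,W \right)} = \sqrt{\left(35 + 7 H\right) - 27} = \sqrt{8 + 7 H}$)
$L = - \frac{2009}{9} - \frac{\sqrt{505}}{9}$ ($L = - \frac{2009 + \sqrt{8 + 7 \cdot 71}}{9} = - \frac{2009 + \sqrt{8 + 497}}{9} = - \frac{2009 + \sqrt{505}}{9} = - \frac{2009}{9} - \frac{\sqrt{505}}{9} \approx -225.72$)
$\frac{L}{2961} = \frac{- \frac{2009}{9} - \frac{\sqrt{505}}{9}}{2961} = \left(- \frac{2009}{9} - \frac{\sqrt{505}}{9}\right) \frac{1}{2961} = - \frac{287}{3807} - \frac{\sqrt{505}}{26649}$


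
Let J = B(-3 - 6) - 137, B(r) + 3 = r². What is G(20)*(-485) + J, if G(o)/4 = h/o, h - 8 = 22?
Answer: -2969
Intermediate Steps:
h = 30 (h = 8 + 22 = 30)
B(r) = -3 + r²
G(o) = 120/o (G(o) = 4*(30/o) = 120/o)
J = -59 (J = (-3 + (-3 - 6)²) - 137 = (-3 + (-9)²) - 137 = (-3 + 81) - 137 = 78 - 137 = -59)
G(20)*(-485) + J = (120/20)*(-485) - 59 = (120*(1/20))*(-485) - 59 = 6*(-485) - 59 = -2910 - 59 = -2969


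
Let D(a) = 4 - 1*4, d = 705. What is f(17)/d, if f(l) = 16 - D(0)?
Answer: 16/705 ≈ 0.022695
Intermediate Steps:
D(a) = 0 (D(a) = 4 - 4 = 0)
f(l) = 16 (f(l) = 16 - 1*0 = 16 + 0 = 16)
f(17)/d = 16/705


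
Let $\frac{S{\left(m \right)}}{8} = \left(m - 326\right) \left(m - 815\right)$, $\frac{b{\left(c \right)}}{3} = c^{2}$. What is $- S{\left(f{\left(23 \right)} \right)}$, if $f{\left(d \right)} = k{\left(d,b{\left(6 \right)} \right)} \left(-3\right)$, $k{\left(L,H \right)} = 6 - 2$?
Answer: $-2236208$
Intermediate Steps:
$b{\left(c \right)} = 3 c^{2}$
$k{\left(L,H \right)} = 4$
$f{\left(d \right)} = -12$ ($f{\left(d \right)} = 4 \left(-3\right) = -12$)
$S{\left(m \right)} = 8 \left(-815 + m\right) \left(-326 + m\right)$ ($S{\left(m \right)} = 8 \left(m - 326\right) \left(m - 815\right) = 8 \left(-326 + m\right) \left(-815 + m\right) = 8 \left(-815 + m\right) \left(-326 + m\right)$)
$- S{\left(f{\left(23 \right)} \right)} = - (2125520 - -109536 + 8 \left(-12\right)^{2}) = - (2125520 + 109536 + 8 \cdot 144) = - (2125520 + 109536 + 1152) = \left(-1\right) 2236208 = -2236208$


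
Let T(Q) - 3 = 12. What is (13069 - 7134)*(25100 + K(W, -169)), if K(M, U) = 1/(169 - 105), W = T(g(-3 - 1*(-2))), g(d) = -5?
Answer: 9533989935/64 ≈ 1.4897e+8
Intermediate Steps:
T(Q) = 15 (T(Q) = 3 + 12 = 15)
W = 15
K(M, U) = 1/64
(13069 - 7134)*(25100 + K(W, -169)) = (13069 - 7134)*(25100 + 1/64) = 5935*(1606401/64) = 9533989935/64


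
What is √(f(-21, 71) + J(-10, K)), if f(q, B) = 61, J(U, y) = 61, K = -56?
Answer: √122 ≈ 11.045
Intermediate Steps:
√(f(-21, 71) + J(-10, K)) = √(61 + 61) = √122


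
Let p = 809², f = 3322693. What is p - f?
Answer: -2668212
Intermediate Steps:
p = 654481
p - f = 654481 - 1*3322693 = 654481 - 3322693 = -2668212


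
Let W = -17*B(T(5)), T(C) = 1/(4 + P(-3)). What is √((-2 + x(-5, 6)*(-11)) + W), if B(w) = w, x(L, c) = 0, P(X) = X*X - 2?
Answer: I*√429/11 ≈ 1.8829*I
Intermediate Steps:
P(X) = -2 + X² (P(X) = X² - 2 = -2 + X²)
T(C) = 1/11 (T(C) = 1/(4 + (-2 + (-3)²)) = 1/(4 + (-2 + 9)) = 1/(4 + 7) = 1/11)
W = -17/11 (W = -17*1/11 = -17/11 ≈ -1.5455)
√((-2 + x(-5, 6)*(-11)) + W) = √((-2 + 0*(-11)) - 17/11) = √((-2 + 0) - 17/11) = √(-2 - 17/11) = √(-39/11) = I*√429/11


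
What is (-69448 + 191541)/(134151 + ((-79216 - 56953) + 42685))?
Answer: 122093/40667 ≈ 3.0023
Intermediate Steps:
(-69448 + 191541)/(134151 + ((-79216 - 56953) + 42685)) = 122093/(134151 + (-136169 + 42685)) = 122093/(134151 - 93484) = 122093/40667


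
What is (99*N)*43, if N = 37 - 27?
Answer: 42570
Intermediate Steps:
N = 10
(99*N)*43 = (99*10)*43 = 990*43 = 42570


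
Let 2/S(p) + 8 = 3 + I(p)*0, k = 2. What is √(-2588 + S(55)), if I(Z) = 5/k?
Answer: 3*I*√7190/5 ≈ 50.876*I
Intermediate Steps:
I(Z) = 5/2
S(p) = -⅖ (S(p) = 2/(-8 + (3 + (5/2)*0)) = 2/(-8 + (3 + 0)) = 2/(-8 + 3) = 2/(-5) = 2*(-⅕) = -⅖)
√(-2588 + S(55)) = √(-2588 - ⅖) = √(-12942/5) = 3*I*√7190/5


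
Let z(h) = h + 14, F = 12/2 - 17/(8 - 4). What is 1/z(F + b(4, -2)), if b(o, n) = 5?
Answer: 4/83 ≈ 0.048193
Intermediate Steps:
F = 7/4 (F = 12*(½) - 17/4 = 6 - 17*¼ = 6 - 17/4 = 7/4 ≈ 1.7500)
z(h) = 14 + h
1/z(F + b(4, -2)) = 1/(14 + (7/4 + 5)) = 1/(14 + 27/4) = 1/(83/4) = 4/83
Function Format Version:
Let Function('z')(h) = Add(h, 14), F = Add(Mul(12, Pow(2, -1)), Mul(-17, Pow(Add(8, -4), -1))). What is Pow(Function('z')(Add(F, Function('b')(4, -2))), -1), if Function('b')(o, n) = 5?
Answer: Rational(4, 83) ≈ 0.048193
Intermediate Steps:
F = Rational(7, 4) (F = Add(Mul(12, Rational(1, 2)), Mul(-17, Pow(4, -1))) = Add(6, Mul(-17, Rational(1, 4))) = Add(6, Rational(-17, 4)) = Rational(7, 4) ≈ 1.7500)
Function('z')(h) = Add(14, h)
Pow(Function('z')(Add(F, Function('b')(4, -2))), -1) = Pow(Add(14, Add(Rational(7, 4), 5)), -1) = Pow(Add(14, Rational(27, 4)), -1) = Pow(Rational(83, 4), -1) = Rational(4, 83)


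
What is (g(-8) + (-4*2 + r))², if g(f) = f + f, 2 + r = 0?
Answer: 676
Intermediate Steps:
r = -2 (r = -2 + 0 = -2)
g(f) = 2*f
(g(-8) + (-4*2 + r))² = (2*(-8) + (-4*2 - 2))² = (-16 + (-8 - 2))² = (-16 - 10)² = (-26)² = 676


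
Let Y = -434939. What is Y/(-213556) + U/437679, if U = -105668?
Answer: 167797631173/93468976524 ≈ 1.7952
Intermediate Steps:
Y/(-213556) + U/437679 = -434939/(-213556) - 105668/437679 = -434939*(-1/213556) - 105668*1/437679 = 434939/213556 - 105668/437679 = 167797631173/93468976524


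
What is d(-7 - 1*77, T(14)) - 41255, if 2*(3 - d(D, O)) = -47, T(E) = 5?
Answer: -82457/2 ≈ -41229.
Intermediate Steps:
d(D, O) = 53/2 (d(D, O) = 3 - ½*(-47) = 3 + 47/2 = 53/2)
d(-7 - 1*77, T(14)) - 41255 = 53/2 - 41255 = -82457/2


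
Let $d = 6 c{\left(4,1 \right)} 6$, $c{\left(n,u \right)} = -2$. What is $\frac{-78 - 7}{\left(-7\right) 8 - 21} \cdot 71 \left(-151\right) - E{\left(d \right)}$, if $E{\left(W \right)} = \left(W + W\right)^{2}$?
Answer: $- \frac{2507957}{77} \approx -32571.0$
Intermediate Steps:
$d = -72$ ($d = 6 \left(-2\right) 6 = \left(-12\right) 6 = -72$)
$E{\left(W \right)} = 4 W^{2}$ ($E{\left(W \right)} = \left(2 W\right)^{2} = 4 W^{2}$)
$\frac{-78 - 7}{\left(-7\right) 8 - 21} \cdot 71 \left(-151\right) - E{\left(d \right)} = \frac{-78 - 7}{\left(-7\right) 8 - 21} \cdot 71 \left(-151\right) - 4 \left(-72\right)^{2} = - \frac{85}{-56 - 21} \cdot 71 \left(-151\right) - 4 \cdot 5184 = - \frac{85}{-77} \cdot 71 \left(-151\right) - 20736 = \left(-85\right) \left(- \frac{1}{77}\right) 71 \left(-151\right) - 20736 = \frac{85}{77} \cdot 71 \left(-151\right) - 20736 = \frac{6035}{77} \left(-151\right) - 20736 = - \frac{911285}{77} - 20736 = - \frac{2507957}{77}$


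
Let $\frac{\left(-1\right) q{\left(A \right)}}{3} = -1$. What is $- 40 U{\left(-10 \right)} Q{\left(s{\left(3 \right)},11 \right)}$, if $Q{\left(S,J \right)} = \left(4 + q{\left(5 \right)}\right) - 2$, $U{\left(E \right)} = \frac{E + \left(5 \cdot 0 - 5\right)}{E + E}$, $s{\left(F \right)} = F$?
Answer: $-150$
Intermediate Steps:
$q{\left(A \right)} = 3$ ($q{\left(A \right)} = \left(-3\right) \left(-1\right) = 3$)
$U{\left(E \right)} = \frac{-5 + E}{2 E}$ ($U{\left(E \right)} = \frac{E + \left(0 - 5\right)}{2 E} = \left(E - 5\right) \frac{1}{2 E} = \left(-5 + E\right) \frac{1}{2 E} = \frac{-5 + E}{2 E}$)
$Q{\left(S,J \right)} = 5$ ($Q{\left(S,J \right)} = \left(4 + 3\right) - 2 = 7 - 2 = 5$)
$- 40 U{\left(-10 \right)} Q{\left(s{\left(3 \right)},11 \right)} = - 40 \frac{-5 - 10}{2 \left(-10\right)} 5 = - 40 \cdot \frac{1}{2} \left(- \frac{1}{10}\right) \left(-15\right) 5 = \left(-40\right) \frac{3}{4} \cdot 5 = \left(-30\right) 5 = -150$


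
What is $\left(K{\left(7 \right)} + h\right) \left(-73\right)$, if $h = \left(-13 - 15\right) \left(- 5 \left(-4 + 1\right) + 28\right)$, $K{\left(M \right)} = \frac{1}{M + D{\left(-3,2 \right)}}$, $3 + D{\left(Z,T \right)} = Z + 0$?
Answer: $87819$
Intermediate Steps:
$D{\left(Z,T \right)} = -3 + Z$ ($D{\left(Z,T \right)} = -3 + \left(Z + 0\right) = -3 + Z$)
$K{\left(M \right)} = \frac{1}{-6 + M}$ ($K{\left(M \right)} = \frac{1}{M - 6} = \frac{1}{-6 + M}$)
$h = -1204$ ($h = - 28 \left(\left(-5\right) \left(-3\right) + 28\right) = - 28 \left(15 + 28\right) = \left(-28\right) 43 = -1204$)
$\left(K{\left(7 \right)} + h\right) \left(-73\right) = \left(\frac{1}{-6 + 7} - 1204\right) \left(-73\right) = \left(1^{-1} - 1204\right) \left(-73\right) = \left(1 - 1204\right) \left(-73\right) = \left(-1203\right) \left(-73\right) = 87819$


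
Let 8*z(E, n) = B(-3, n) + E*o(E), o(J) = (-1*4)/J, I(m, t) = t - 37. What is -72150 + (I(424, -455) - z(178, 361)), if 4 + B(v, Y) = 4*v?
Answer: -145279/2 ≈ -72640.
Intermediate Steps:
I(m, t) = -37 + t
B(v, Y) = -4 + 4*v
o(J) = -4/J
z(E, n) = -5/2 (z(E, n) = ((-4 + 4*(-3)) + E*(-4/E))/8 = ((-4 - 12) - 4)/8 = (-16 - 4)/8 = (⅛)*(-20) = -5/2)
-72150 + (I(424, -455) - z(178, 361)) = -72150 + ((-37 - 455) - 1*(-5/2)) = -72150 + (-492 + 5/2) = -72150 - 979/2 = -145279/2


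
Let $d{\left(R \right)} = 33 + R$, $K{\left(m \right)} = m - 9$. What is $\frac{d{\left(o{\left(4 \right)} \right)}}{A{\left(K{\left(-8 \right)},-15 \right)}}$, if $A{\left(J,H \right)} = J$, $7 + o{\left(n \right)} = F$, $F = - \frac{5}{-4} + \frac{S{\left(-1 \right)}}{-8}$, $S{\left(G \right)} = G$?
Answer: $- \frac{219}{136} \approx -1.6103$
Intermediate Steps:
$K{\left(m \right)} = -9 + m$ ($K{\left(m \right)} = m - 9 = -9 + m$)
$F = \frac{11}{8}$ ($F = - \frac{5}{-4} - \frac{1}{-8} = \left(-5\right) \left(- \frac{1}{4}\right) - - \frac{1}{8} = \frac{5}{4} + \frac{1}{8} = \frac{11}{8} \approx 1.375$)
$o{\left(n \right)} = - \frac{45}{8}$ ($o{\left(n \right)} = -7 + \frac{11}{8} = - \frac{45}{8}$)
$\frac{d{\left(o{\left(4 \right)} \right)}}{A{\left(K{\left(-8 \right)},-15 \right)}} = \frac{33 - \frac{45}{8}}{-9 - 8} = \frac{219}{8 \left(-17\right)} = \frac{219}{8} \left(- \frac{1}{17}\right) = - \frac{219}{136}$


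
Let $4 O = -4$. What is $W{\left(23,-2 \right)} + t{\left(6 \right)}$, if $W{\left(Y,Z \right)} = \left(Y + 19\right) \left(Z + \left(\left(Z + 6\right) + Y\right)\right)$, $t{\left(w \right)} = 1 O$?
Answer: $1049$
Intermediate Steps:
$O = -1$ ($O = \frac{1}{4} \left(-4\right) = -1$)
$t{\left(w \right)} = -1$ ($t{\left(w \right)} = 1 \left(-1\right) = -1$)
$W{\left(Y,Z \right)} = \left(19 + Y\right) \left(6 + Y + 2 Z\right)$ ($W{\left(Y,Z \right)} = \left(19 + Y\right) \left(Z + \left(\left(6 + Z\right) + Y\right)\right) = \left(19 + Y\right) \left(Z + \left(6 + Y + Z\right)\right) = \left(19 + Y\right) \left(6 + Y + 2 Z\right)$)
$W{\left(23,-2 \right)} + t{\left(6 \right)} = \left(114 + 23^{2} + 25 \cdot 23 + 38 \left(-2\right) + 2 \cdot 23 \left(-2\right)\right) - 1 = \left(114 + 529 + 575 - 76 - 92\right) - 1 = 1050 - 1 = 1049$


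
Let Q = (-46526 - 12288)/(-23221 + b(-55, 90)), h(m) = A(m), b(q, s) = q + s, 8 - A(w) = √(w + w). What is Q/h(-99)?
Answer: 117628/1518683 + 88221*I*√22/3037366 ≈ 0.077454 + 0.13623*I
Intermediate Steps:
A(w) = 8 - √2*√w (A(w) = 8 - √(w + w) = 8 - √(2*w) = 8 - √2*√w)
h(m) = 8 - √2*√m
Q = 29407/11593 (Q = (-46526 - 12288)/(-23221 + (-55 + 90)) = -58814/(-23221 + 35) = -58814/(-23186) = -58814*(-1/23186) = 29407/11593 ≈ 2.5366)
Q/h(-99) = 29407/(11593*(8 - √2*√(-99))) = 29407/(11593*(8 - √2*3*I*√11)) = 29407/(11593*(8 - 3*I*√22))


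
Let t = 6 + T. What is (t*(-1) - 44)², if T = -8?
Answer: 1764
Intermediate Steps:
t = -2 (t = 6 - 8 = -2)
(t*(-1) - 44)² = (-2*(-1) - 44)² = (2 - 44)² = (-42)² = 1764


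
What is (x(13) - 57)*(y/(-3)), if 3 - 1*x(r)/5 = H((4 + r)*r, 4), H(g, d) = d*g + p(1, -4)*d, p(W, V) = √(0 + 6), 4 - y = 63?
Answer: -263258/3 - 1180*√6/3 ≈ -88716.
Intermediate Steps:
y = -59 (y = 4 - 1*63 = 4 - 63 = -59)
p(W, V) = √6
H(g, d) = d*g + d*√6 (H(g, d) = d*g + √6*d = d*g + d*√6)
x(r) = 15 - 20*√6 - 20*r*(4 + r) (x(r) = 15 - 20*((4 + r)*r + √6) = 15 - 20*(r*(4 + r) + √6) = 15 - 20*(√6 + r*(4 + r)) = 15 - 5*(4*√6 + 4*r*(4 + r)) = 15 + (-20*√6 - 20*r*(4 + r)) = 15 - 20*√6 - 20*r*(4 + r))
(x(13) - 57)*(y/(-3)) = ((15 - 20*√6 - 20*13*(4 + 13)) - 57)*(-59/(-3)) = ((15 - 20*√6 - 20*13*17) - 57)*(-59*(-⅓)) = ((15 - 20*√6 - 4420) - 57)*(59/3) = ((-4405 - 20*√6) - 57)*(59/3) = (-4462 - 20*√6)*(59/3) = -263258/3 - 1180*√6/3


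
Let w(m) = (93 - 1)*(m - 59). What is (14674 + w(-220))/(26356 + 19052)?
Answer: -5497/22704 ≈ -0.24212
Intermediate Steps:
w(m) = -5428 + 92*m (w(m) = 92*(-59 + m) = -5428 + 92*m)
(14674 + w(-220))/(26356 + 19052) = (14674 + (-5428 + 92*(-220)))/(26356 + 19052) = (14674 + (-5428 - 20240))/45408 = (14674 - 25668)*(1/45408) = -10994*1/45408 = -5497/22704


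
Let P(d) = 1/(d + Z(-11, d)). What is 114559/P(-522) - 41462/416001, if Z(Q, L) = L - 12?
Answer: -50325431479766/416001 ≈ -1.2097e+8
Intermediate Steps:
Z(Q, L) = -12 + L
P(d) = 1/(-12 + 2*d) (P(d) = 1/(d + (-12 + d)) = 1/(-12 + 2*d))
114559/P(-522) - 41462/416001 = 114559/((1/(2*(-6 - 522)))) - 41462/416001 = 114559/(((1/2)/(-528))) - 41462*1/416001 = 114559/(((1/2)*(-1/528))) - 41462/416001 = 114559/(-1/1056) - 41462/416001 = 114559*(-1056) - 41462/416001 = -120974304 - 41462/416001 = -50325431479766/416001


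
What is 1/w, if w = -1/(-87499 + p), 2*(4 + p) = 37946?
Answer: 68530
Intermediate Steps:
p = 18969 (p = -4 + (½)*37946 = -4 + 18973 = 18969)
w = 1/68530 (w = -1/(-87499 + 18969) = -1/(-68530) = -1*(-1/68530) = 1/68530 ≈ 1.4592e-5)
1/w = 1/(1/68530) = 68530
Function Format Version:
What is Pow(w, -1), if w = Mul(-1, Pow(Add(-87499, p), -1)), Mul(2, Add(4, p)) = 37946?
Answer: 68530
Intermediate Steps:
p = 18969 (p = Add(-4, Mul(Rational(1, 2), 37946)) = Add(-4, 18973) = 18969)
w = Rational(1, 68530) (w = Mul(-1, Pow(Add(-87499, 18969), -1)) = Mul(-1, Pow(-68530, -1)) = Mul(-1, Rational(-1, 68530)) = Rational(1, 68530) ≈ 1.4592e-5)
Pow(w, -1) = Pow(Rational(1, 68530), -1) = 68530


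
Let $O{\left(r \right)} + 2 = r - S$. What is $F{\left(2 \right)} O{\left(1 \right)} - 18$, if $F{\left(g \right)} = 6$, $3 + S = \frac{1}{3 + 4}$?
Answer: $- \frac{48}{7} \approx -6.8571$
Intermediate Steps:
$S = - \frac{20}{7}$ ($S = -3 + \frac{1}{3 + 4} = -3 + \frac{1}{7} = - \frac{20}{7} \approx -2.8571$)
$O{\left(r \right)} = \frac{6}{7} + r$ ($O{\left(r \right)} = -2 + \left(r - - \frac{20}{7}\right) = -2 + \left(r + \frac{20}{7}\right) = -2 + \left(\frac{20}{7} + r\right) = \frac{6}{7} + r$)
$F{\left(2 \right)} O{\left(1 \right)} - 18 = 6 \left(\frac{6}{7} + 1\right) - 18 = 6 \cdot \frac{13}{7} - 18 = \frac{78}{7} - 18 = - \frac{48}{7}$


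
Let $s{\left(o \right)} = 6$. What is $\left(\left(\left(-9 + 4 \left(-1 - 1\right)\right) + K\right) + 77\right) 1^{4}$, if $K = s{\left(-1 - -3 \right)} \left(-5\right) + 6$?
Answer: $36$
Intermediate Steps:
$K = -24$ ($K = 6 \left(-5\right) + 6 = -30 + 6 = -24$)
$\left(\left(\left(-9 + 4 \left(-1 - 1\right)\right) + K\right) + 77\right) 1^{4} = \left(\left(\left(-9 + 4 \left(-1 - 1\right)\right) - 24\right) + 77\right) 1^{4} = \left(\left(\left(-9 + 4 \left(-2\right)\right) - 24\right) + 77\right) 1 = \left(\left(\left(-9 - 8\right) - 24\right) + 77\right) 1 = \left(\left(-17 - 24\right) + 77\right) 1 = \left(-41 + 77\right) 1 = 36 \cdot 1 = 36$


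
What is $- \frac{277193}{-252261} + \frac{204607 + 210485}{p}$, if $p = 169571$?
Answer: $\frac{151715417215}{42776150031} \approx 3.5467$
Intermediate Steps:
$- \frac{277193}{-252261} + \frac{204607 + 210485}{p} = - \frac{277193}{-252261} + \frac{204607 + 210485}{169571} = \left(-277193\right) \left(- \frac{1}{252261}\right) + 415092 \cdot \frac{1}{169571} = \frac{277193}{252261} + \frac{415092}{169571} = \frac{151715417215}{42776150031}$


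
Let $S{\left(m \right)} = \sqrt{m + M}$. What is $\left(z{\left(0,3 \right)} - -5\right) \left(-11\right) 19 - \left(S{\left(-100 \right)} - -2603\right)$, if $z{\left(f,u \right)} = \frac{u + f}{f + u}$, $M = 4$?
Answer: $-3857 - 4 i \sqrt{6} \approx -3857.0 - 9.798 i$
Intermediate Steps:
$z{\left(f,u \right)} = 1$ ($z{\left(f,u \right)} = \frac{f + u}{f + u} = 1$)
$S{\left(m \right)} = \sqrt{4 + m}$ ($S{\left(m \right)} = \sqrt{m + 4} = \sqrt{4 + m}$)
$\left(z{\left(0,3 \right)} - -5\right) \left(-11\right) 19 - \left(S{\left(-100 \right)} - -2603\right) = \left(1 - -5\right) \left(-11\right) 19 - \left(\sqrt{4 - 100} - -2603\right) = \left(1 + 5\right) \left(-11\right) 19 - \left(\sqrt{-96} + 2603\right) = 6 \left(-11\right) 19 - \left(4 i \sqrt{6} + 2603\right) = \left(-66\right) 19 - \left(2603 + 4 i \sqrt{6}\right) = -1254 - \left(2603 + 4 i \sqrt{6}\right) = -3857 - 4 i \sqrt{6}$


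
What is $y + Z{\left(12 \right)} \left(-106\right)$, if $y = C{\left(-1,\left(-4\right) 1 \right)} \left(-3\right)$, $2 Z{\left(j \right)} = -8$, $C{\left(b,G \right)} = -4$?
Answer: $436$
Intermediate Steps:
$Z{\left(j \right)} = -4$ ($Z{\left(j \right)} = \frac{1}{2} \left(-8\right) = -4$)
$y = 12$ ($y = \left(-4\right) \left(-3\right) = 12$)
$y + Z{\left(12 \right)} \left(-106\right) = 12 - -424 = 12 + 424 = 436$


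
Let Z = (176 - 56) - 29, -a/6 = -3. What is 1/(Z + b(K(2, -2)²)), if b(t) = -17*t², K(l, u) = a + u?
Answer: -1/1114021 ≈ -8.9765e-7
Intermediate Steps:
a = 18 (a = -6*(-3) = 18)
K(l, u) = 18 + u
Z = 91 (Z = 120 - 29 = 91)
1/(Z + b(K(2, -2)²)) = 1/(91 - 17*(18 - 2)⁴) = 1/(91 - 17*(16²)²) = 1/(91 - 17*256²) = 1/(91 - 17*65536) = 1/(91 - 1114112) = 1/(-1114021) = -1/1114021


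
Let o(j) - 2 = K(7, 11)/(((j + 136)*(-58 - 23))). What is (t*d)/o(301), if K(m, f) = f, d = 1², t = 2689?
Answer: 95182533/70783 ≈ 1344.7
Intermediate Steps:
d = 1
o(j) = 2 + 11/(-11016 - 81*j) (o(j) = 2 + 11/(((j + 136)*(-58 - 23))) = 2 + 11/(((136 + j)*(-81))) = 2 + 11/(-11016 - 81*j))
(t*d)/o(301) = (2689*1)/(((22021 + 162*301)/(81*(136 + 301)))) = 2689/(((1/81)*(22021 + 48762)/437)) = 2689/(((1/81)*(1/437)*70783)) = 2689/(70783/35397) = 2689*(35397/70783) = 95182533/70783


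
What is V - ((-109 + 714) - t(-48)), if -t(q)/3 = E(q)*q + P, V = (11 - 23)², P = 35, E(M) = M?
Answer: -7478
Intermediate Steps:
V = 144 (V = (-12)² = 144)
t(q) = -105 - 3*q² (t(q) = -3*(q*q + 35) = -3*(q² + 35) = -3*(35 + q²) = -105 - 3*q²)
V - ((-109 + 714) - t(-48)) = 144 - ((-109 + 714) - (-105 - 3*(-48)²)) = 144 - (605 - (-105 - 3*2304)) = 144 - (605 - (-105 - 6912)) = 144 - (605 - 1*(-7017)) = 144 - (605 + 7017) = 144 - 1*7622 = 144 - 7622 = -7478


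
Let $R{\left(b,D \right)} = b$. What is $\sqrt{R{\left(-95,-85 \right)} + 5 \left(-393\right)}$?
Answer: $2 i \sqrt{515} \approx 45.387 i$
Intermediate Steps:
$\sqrt{R{\left(-95,-85 \right)} + 5 \left(-393\right)} = \sqrt{-95 + 5 \left(-393\right)} = \sqrt{-95 - 1965} = \sqrt{-2060} = 2 i \sqrt{515}$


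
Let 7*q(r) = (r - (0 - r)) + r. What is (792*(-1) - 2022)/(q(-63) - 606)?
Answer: 938/211 ≈ 4.4455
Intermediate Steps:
q(r) = 3*r/7 (q(r) = ((r - (0 - r)) + r)/7 = ((r - (-1)*r) + r)/7 = ((r + r) + r)/7 = (2*r + r)/7 = (3*r)/7 = 3*r/7)
(792*(-1) - 2022)/(q(-63) - 606) = (792*(-1) - 2022)/((3/7)*(-63) - 606) = (-792 - 2022)/(-27 - 606) = -2814/(-633) = -2814*(-1/633) = 938/211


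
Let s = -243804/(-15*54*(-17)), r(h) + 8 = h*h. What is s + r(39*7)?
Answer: 170985061/2295 ≈ 74503.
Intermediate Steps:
r(h) = -8 + h² (r(h) = -8 + h*h = -8 + h²)
s = -40634/2295 (s = -243804/((-810*(-17))) = -243804/13770 = -243804*1/13770 = -40634/2295 ≈ -17.705)
s + r(39*7) = -40634/2295 + (-8 + (39*7)²) = -40634/2295 + (-8 + 273²) = -40634/2295 + (-8 + 74529) = -40634/2295 + 74521 = 170985061/2295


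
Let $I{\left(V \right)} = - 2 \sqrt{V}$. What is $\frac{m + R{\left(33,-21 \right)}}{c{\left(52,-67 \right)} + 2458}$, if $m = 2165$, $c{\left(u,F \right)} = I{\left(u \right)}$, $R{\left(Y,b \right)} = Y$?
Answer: $\frac{1350671}{1510389} + \frac{2198 \sqrt{13}}{1510389} \approx 0.8995$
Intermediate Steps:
$c{\left(u,F \right)} = - 2 \sqrt{u}$
$\frac{m + R{\left(33,-21 \right)}}{c{\left(52,-67 \right)} + 2458} = \frac{2165 + 33}{- 2 \sqrt{52} + 2458} = \frac{2198}{- 2 \cdot 2 \sqrt{13} + 2458} = \frac{2198}{- 4 \sqrt{13} + 2458} = \frac{2198}{2458 - 4 \sqrt{13}}$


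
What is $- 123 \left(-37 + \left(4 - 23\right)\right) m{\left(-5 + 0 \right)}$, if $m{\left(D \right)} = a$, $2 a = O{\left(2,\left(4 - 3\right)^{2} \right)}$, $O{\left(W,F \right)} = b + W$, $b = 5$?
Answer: $24108$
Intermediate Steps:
$O{\left(W,F \right)} = 5 + W$
$a = \frac{7}{2}$ ($a = \frac{5 + 2}{2} = \frac{1}{2} \cdot 7 = \frac{7}{2} \approx 3.5$)
$m{\left(D \right)} = \frac{7}{2}$
$- 123 \left(-37 + \left(4 - 23\right)\right) m{\left(-5 + 0 \right)} = - 123 \left(-37 + \left(4 - 23\right)\right) \frac{7}{2} = - 123 \left(-37 - 19\right) \frac{7}{2} = - 123 \left(\left(-56\right) \frac{7}{2}\right) = \left(-123\right) \left(-196\right) = 24108$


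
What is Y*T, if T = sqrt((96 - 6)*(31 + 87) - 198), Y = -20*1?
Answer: -60*sqrt(1158) ≈ -2041.8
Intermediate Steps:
Y = -20
T = 3*sqrt(1158) (T = sqrt(90*118 - 198) = sqrt(10620 - 198) = sqrt(10422) = 3*sqrt(1158) ≈ 102.09)
Y*T = -60*sqrt(1158)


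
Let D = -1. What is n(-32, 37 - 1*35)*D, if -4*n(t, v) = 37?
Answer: 37/4 ≈ 9.2500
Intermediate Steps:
n(t, v) = -37/4 (n(t, v) = -¼*37 = -37/4)
n(-32, 37 - 1*35)*D = -37/4*(-1) = 37/4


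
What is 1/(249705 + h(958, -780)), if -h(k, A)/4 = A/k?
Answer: 479/119610255 ≈ 4.0047e-6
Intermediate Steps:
h(k, A) = -4*A/k
1/(249705 + h(958, -780)) = 1/(249705 - 4*(-780)/958) = 1/(249705 - 4*(-780)*1/958) = 1/(249705 + 1560/479) = 1/(119610255/479) = 479/119610255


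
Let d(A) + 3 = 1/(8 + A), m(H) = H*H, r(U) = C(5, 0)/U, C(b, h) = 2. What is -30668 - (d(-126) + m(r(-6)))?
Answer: -32566339/1062 ≈ -30665.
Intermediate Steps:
r(U) = 2/U
m(H) = H**2
d(A) = -3 + 1/(8 + A)
-30668 - (d(-126) + m(r(-6))) = -30668 - ((-23 - 3*(-126))/(8 - 126) + (2/(-6))**2) = -30668 - ((-23 + 378)/(-118) + (2*(-1/6))**2) = -30668 - (-1/118*355 + (-1/3)**2) = -30668 - (-355/118 + 1/9) = -30668 - 1*(-3077/1062) = -30668 + 3077/1062 = -32566339/1062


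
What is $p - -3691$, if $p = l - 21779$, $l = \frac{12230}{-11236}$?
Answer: $- \frac{101624499}{5618} \approx -18089.0$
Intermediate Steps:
$l = - \frac{6115}{5618}$ ($l = 12230 \left(- \frac{1}{11236}\right) = - \frac{6115}{5618} \approx -1.0885$)
$p = - \frac{122360537}{5618}$ ($p = - \frac{6115}{5618} - 21779 = - \frac{122360537}{5618} \approx -21780.0$)
$p - -3691 = - \frac{122360537}{5618} - -3691 = - \frac{122360537}{5618} + 3691 = - \frac{101624499}{5618}$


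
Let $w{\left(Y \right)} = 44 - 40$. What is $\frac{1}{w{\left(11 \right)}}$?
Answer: $\frac{1}{4} \approx 0.25$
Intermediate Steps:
$w{\left(Y \right)} = 4$ ($w{\left(Y \right)} = 44 - 40 = 4$)
$\frac{1}{w{\left(11 \right)}} = \frac{1}{4}$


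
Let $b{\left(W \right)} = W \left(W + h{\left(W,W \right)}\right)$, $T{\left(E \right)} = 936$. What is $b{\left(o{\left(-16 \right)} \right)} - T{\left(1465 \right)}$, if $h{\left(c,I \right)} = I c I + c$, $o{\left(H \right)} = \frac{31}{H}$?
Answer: $- \frac{59926143}{65536} \approx -914.4$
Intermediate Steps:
$h{\left(c,I \right)} = c + c I^{2}$ ($h{\left(c,I \right)} = c I^{2} + c = c + c I^{2}$)
$b{\left(W \right)} = W \left(W + W \left(1 + W^{2}\right)\right)$
$b{\left(o{\left(-16 \right)} \right)} - T{\left(1465 \right)} = \left(\frac{31}{-16}\right)^{2} \left(2 + \left(\frac{31}{-16}\right)^{2}\right) - 936 = \left(31 \left(- \frac{1}{16}\right)\right)^{2} \left(2 + \left(31 \left(- \frac{1}{16}\right)\right)^{2}\right) - 936 = \left(- \frac{31}{16}\right)^{2} \left(2 + \left(- \frac{31}{16}\right)^{2}\right) - 936 = \frac{961 \left(2 + \frac{961}{256}\right)}{256} - 936 = \frac{961}{256} \cdot \frac{1473}{256} - 936 = \frac{1415553}{65536} - 936 = - \frac{59926143}{65536}$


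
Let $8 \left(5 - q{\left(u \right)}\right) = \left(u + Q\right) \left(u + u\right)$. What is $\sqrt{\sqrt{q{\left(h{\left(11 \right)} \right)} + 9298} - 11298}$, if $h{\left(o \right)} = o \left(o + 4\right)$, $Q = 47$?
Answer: $\sqrt{-11298 + 3 \sqrt{62}} \approx 106.18 i$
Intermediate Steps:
$h{\left(o \right)} = o \left(4 + o\right)$
$q{\left(u \right)} = 5 - \frac{u \left(47 + u\right)}{4}$ ($q{\left(u \right)} = 5 - \frac{\left(u + 47\right) \left(u + u\right)}{8} = 5 - \frac{\left(47 + u\right) 2 u}{8} = 5 - \frac{2 u \left(47 + u\right)}{8} = 5 - \frac{u \left(47 + u\right)}{4}$)
$\sqrt{\sqrt{q{\left(h{\left(11 \right)} \right)} + 9298} - 11298} = \sqrt{\sqrt{\left(5 - \frac{47 \cdot 11 \left(4 + 11\right)}{4} - \frac{\left(11 \left(4 + 11\right)\right)^{2}}{4}\right) + 9298} - 11298} = \sqrt{\sqrt{\left(5 - \frac{47 \cdot 11 \cdot 15}{4} - \frac{\left(11 \cdot 15\right)^{2}}{4}\right) + 9298} - 11298} = \sqrt{\sqrt{\left(5 - \frac{7755}{4} - \frac{165^{2}}{4}\right) + 9298} - 11298} = \sqrt{\sqrt{\left(5 - \frac{7755}{4} - \frac{27225}{4}\right) + 9298} - 11298} = \sqrt{\sqrt{-8740 + 9298} - 11298} = \sqrt{\sqrt{558} - 11298} = \sqrt{3 \sqrt{62} - 11298} = \sqrt{-11298 + 3 \sqrt{62}}$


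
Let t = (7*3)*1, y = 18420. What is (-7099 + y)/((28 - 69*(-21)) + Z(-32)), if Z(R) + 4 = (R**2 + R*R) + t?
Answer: 11321/3542 ≈ 3.1962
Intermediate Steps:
t = 21 (t = 21*1 = 21)
Z(R) = 17 + 2*R**2 (Z(R) = -4 + ((R**2 + R*R) + 21) = -4 + ((R**2 + R**2) + 21) = -4 + (2*R**2 + 21) = -4 + (21 + 2*R**2) = 17 + 2*R**2)
(-7099 + y)/((28 - 69*(-21)) + Z(-32)) = (-7099 + 18420)/((28 - 69*(-21)) + (17 + 2*(-32)**2)) = 11321/((28 + 1449) + (17 + 2*1024)) = 11321/(1477 + (17 + 2048)) = 11321/(1477 + 2065) = 11321/3542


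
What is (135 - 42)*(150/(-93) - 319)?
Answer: -29817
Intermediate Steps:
(135 - 42)*(150/(-93) - 319) = 93*(150*(-1/93) - 319) = 93*(-50/31 - 319) = 93*(-9939/31) = -29817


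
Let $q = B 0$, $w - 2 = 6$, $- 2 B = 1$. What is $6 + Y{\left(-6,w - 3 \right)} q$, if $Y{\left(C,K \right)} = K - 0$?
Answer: $6$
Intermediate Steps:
$B = - \frac{1}{2}$ ($B = \left(- \frac{1}{2}\right) 1 = - \frac{1}{2} \approx -0.5$)
$w = 8$ ($w = 2 + 6 = 8$)
$Y{\left(C,K \right)} = K$ ($Y{\left(C,K \right)} = K + 0 = K$)
$q = 0$ ($q = \left(- \frac{1}{2}\right) 0 = 0$)
$6 + Y{\left(-6,w - 3 \right)} q = 6 + \left(8 - 3\right) 0 = 6 + 5 \cdot 0 = 6 + 0 = 6$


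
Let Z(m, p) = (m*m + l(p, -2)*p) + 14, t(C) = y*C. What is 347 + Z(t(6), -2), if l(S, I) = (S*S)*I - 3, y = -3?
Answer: 707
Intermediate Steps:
l(S, I) = -3 + I*S² (l(S, I) = S²*I - 3 = I*S² - 3 = -3 + I*S²)
t(C) = -3*C
Z(m, p) = 14 + m² + p*(-3 - 2*p²) (Z(m, p) = (m*m + (-3 - 2*p²)*p) + 14 = (m² + p*(-3 - 2*p²)) + 14 = 14 + m² + p*(-3 - 2*p²))
347 + Z(t(6), -2) = 347 + (14 + (-3*6)² - 1*(-2)*(3 + 2*(-2)²)) = 347 + (14 + (-18)² - 1*(-2)*(3 + 2*4)) = 347 + (14 + 324 - 1*(-2)*(3 + 8)) = 347 + (14 + 324 - 1*(-2)*11) = 347 + (14 + 324 + 22) = 347 + 360 = 707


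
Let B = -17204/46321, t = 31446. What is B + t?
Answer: 132417542/4211 ≈ 31446.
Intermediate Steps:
B = -1564/4211 (B = -17204*1/46321 = -1564/4211 ≈ -0.37141)
B + t = -1564/4211 + 31446 = 132417542/4211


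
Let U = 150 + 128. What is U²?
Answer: 77284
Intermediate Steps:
U = 278
U² = 278² = 77284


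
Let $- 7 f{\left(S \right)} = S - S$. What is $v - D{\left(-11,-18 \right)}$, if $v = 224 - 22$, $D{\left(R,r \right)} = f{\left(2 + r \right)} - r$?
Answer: $184$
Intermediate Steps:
$f{\left(S \right)} = 0$ ($f{\left(S \right)} = - \frac{S - S}{7} = \left(- \frac{1}{7}\right) 0 = 0$)
$D{\left(R,r \right)} = - r$ ($D{\left(R,r \right)} = 0 - r = - r$)
$v = 202$
$v - D{\left(-11,-18 \right)} = 202 - \left(-1\right) \left(-18\right) = 202 - 18 = 184$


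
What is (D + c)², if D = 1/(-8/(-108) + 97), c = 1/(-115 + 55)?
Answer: 1002001/24730707600 ≈ 4.0516e-5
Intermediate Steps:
c = -1/60 (c = 1/(-60) = -1/60 ≈ -0.016667)
D = 27/2621 (D = 1/(-8*(-1/108) + 97) = 1/(2/27 + 97) = 1/(2621/27) = 27/2621 ≈ 0.010301)
(D + c)² = (27/2621 - 1/60)² = (-1001/157260)² = 1002001/24730707600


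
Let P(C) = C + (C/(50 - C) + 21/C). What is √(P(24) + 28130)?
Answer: √76133278/52 ≈ 167.80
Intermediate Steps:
P(C) = C + 21/C + C/(50 - C) (P(C) = C + (21/C + C/(50 - C)) = C + 21/C + C/(50 - C))
√(P(24) + 28130) = √((-1050 + 24³ - 51*24² + 21*24)/(24*(-50 + 24)) + 28130) = √((1/24)*(-1050 + 13824 - 51*576 + 504)/(-26) + 28130) = √((1/24)*(-1/26)*(-1050 + 13824 - 29376 + 504) + 28130) = √((1/24)*(-1/26)*(-16098) + 28130) = √(2683/104 + 28130) = √(2928203/104) = √76133278/52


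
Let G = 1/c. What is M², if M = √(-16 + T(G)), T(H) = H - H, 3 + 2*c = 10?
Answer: -16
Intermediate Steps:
c = 7/2 (c = -3/2 + (½)*10 = -3/2 + 5 = 7/2 ≈ 3.5000)
G = 2/7 (G = 1/(7/2) = 2/7 ≈ 0.28571)
T(H) = 0
M = 4*I (M = √(-16 + 0) = √(-16) = 4*I ≈ 4.0*I)
M² = (4*I)² = -16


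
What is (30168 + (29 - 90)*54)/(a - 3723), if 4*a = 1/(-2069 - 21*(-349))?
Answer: -565428960/78331919 ≈ -7.2184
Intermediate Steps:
a = 1/21040 (a = 1/(4*(-2069 - 21*(-349))) = 1/(4*(-2069 + 7329)) = (¼)/5260 = (¼)*(1/5260) = 1/21040 ≈ 4.7529e-5)
(30168 + (29 - 90)*54)/(a - 3723) = (30168 + (29 - 90)*54)/(1/21040 - 3723) = (30168 - 61*54)/(-78331919/21040) = (30168 - 3294)*(-21040/78331919) = 26874*(-21040/78331919) = -565428960/78331919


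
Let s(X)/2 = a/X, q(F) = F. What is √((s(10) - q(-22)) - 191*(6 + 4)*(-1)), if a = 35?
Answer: √1939 ≈ 44.034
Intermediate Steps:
s(X) = 70/X (s(X) = 2*(35/X) = 70/X)
√((s(10) - q(-22)) - 191*(6 + 4)*(-1)) = √((70/10 - 1*(-22)) - 191*(6 + 4)*(-1)) = √((70*(⅒) + 22) - 1910*(-1)) = √((7 + 22) - 191*(-10)) = √(29 + 1910) = √1939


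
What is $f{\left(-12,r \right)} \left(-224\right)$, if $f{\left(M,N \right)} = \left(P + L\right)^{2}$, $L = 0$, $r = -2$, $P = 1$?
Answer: $-224$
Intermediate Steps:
$f{\left(M,N \right)} = 1$ ($f{\left(M,N \right)} = \left(1 + 0\right)^{2} = 1^{2} = 1$)
$f{\left(-12,r \right)} \left(-224\right) = 1 \left(-224\right) = -224$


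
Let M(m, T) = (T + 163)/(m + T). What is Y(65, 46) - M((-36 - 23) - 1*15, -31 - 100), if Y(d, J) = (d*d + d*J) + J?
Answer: 1488537/205 ≈ 7261.2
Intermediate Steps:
Y(d, J) = J + d² + J*d (Y(d, J) = (d² + J*d) + J = J + d² + J*d)
M(m, T) = (163 + T)/(T + m)
Y(65, 46) - M((-36 - 23) - 1*15, -31 - 100) = (46 + 65² + 46*65) - (163 + (-31 - 100))/((-31 - 100) + ((-36 - 23) - 1*15)) = (46 + 4225 + 2990) - (163 - 131)/(-131 + (-59 - 15)) = 7261 - 32/(-131 - 74) = 7261 - 32/(-205) = 7261 - (-1)*32/205 = 7261 - 1*(-32/205) = 7261 + 32/205 = 1488537/205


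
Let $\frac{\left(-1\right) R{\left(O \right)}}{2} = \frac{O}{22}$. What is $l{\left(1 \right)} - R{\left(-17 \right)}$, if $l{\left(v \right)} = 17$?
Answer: $\frac{170}{11} \approx 15.455$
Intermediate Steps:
$R{\left(O \right)} = - \frac{O}{11}$ ($R{\left(O \right)} = - 2 \frac{O}{22} = - \frac{O}{11}$)
$l{\left(1 \right)} - R{\left(-17 \right)} = 17 - \left(- \frac{1}{11}\right) \left(-17\right) = 17 - \frac{17}{11} = \frac{170}{11}$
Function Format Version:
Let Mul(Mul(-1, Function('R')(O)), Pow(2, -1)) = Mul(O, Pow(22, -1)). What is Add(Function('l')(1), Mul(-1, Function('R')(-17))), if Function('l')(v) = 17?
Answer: Rational(170, 11) ≈ 15.455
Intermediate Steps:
Function('R')(O) = Mul(Rational(-1, 11), O) (Function('R')(O) = Mul(-2, Mul(O, Pow(22, -1))) = Mul(-2, Mul(O, Rational(1, 22))) = Mul(-2, Mul(Rational(1, 22), O)) = Mul(Rational(-1, 11), O))
Add(Function('l')(1), Mul(-1, Function('R')(-17))) = Add(17, Mul(-1, Mul(Rational(-1, 11), -17))) = Add(17, Mul(-1, Rational(17, 11))) = Add(17, Rational(-17, 11)) = Rational(170, 11)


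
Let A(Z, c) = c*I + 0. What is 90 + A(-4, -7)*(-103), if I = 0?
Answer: 90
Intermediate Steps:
A(Z, c) = 0 (A(Z, c) = c*0 + 0 = 0 + 0 = 0)
90 + A(-4, -7)*(-103) = 90 + 0*(-103) = 90 + 0 = 90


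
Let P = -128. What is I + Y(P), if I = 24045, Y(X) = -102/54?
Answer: 216388/9 ≈ 24043.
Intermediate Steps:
Y(X) = -17/9 (Y(X) = -102*1/54 = -17/9)
I + Y(P) = 24045 - 17/9 = 216388/9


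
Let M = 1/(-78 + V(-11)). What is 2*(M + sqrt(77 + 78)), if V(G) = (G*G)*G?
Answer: -2/1409 + 2*sqrt(155) ≈ 24.898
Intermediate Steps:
V(G) = G**3 (V(G) = G**2*G = G**3)
M = -1/1409 (M = 1/(-78 + (-11)**3) = 1/(-78 - 1331) = 1/(-1409) = -1/1409 ≈ -0.00070972)
2*(M + sqrt(77 + 78)) = 2*(-1/1409 + sqrt(77 + 78)) = 2*(-1/1409 + sqrt(155)) = -2/1409 + 2*sqrt(155)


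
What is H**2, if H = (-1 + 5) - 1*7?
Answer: 9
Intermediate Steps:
H = -3 (H = 4 - 7 = -3)
H**2 = (-3)**2 = 9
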